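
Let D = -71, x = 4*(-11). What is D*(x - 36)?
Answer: 5680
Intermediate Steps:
x = -44
D*(x - 36) = -71*(-44 - 36) = -71*(-80) = 5680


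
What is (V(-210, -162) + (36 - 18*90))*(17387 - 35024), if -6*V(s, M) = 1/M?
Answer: 9051584713/324 ≈ 2.7937e+7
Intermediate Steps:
V(s, M) = -1/(6*M)
(V(-210, -162) + (36 - 18*90))*(17387 - 35024) = (-1/6/(-162) + (36 - 18*90))*(17387 - 35024) = (-1/6*(-1/162) + (36 - 1620))*(-17637) = (1/972 - 1584)*(-17637) = -1539647/972*(-17637) = 9051584713/324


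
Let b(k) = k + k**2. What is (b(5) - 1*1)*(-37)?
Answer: -1073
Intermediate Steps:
(b(5) - 1*1)*(-37) = (5*(1 + 5) - 1*1)*(-37) = (5*6 - 1)*(-37) = (30 - 1)*(-37) = 29*(-37) = -1073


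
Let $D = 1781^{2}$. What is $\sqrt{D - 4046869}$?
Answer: $6 i \sqrt{24303} \approx 935.37 i$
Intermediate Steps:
$D = 3171961$
$\sqrt{D - 4046869} = \sqrt{3171961 - 4046869} = \sqrt{-874908} = 6 i \sqrt{24303}$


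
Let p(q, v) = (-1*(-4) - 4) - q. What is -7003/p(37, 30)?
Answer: 7003/37 ≈ 189.27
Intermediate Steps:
p(q, v) = -q (p(q, v) = (4 - 4) - q = 0 - q = -q)
-7003/p(37, 30) = -7003/((-1*37)) = -7003/(-37) = -7003*(-1/37) = 7003/37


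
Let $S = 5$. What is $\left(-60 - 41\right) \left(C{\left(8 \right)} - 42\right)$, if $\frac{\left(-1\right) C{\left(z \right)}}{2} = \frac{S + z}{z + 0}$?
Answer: $\frac{18281}{4} \approx 4570.3$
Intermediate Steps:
$C{\left(z \right)} = - \frac{2 \left(5 + z\right)}{z}$ ($C{\left(z \right)} = - 2 \frac{5 + z}{z + 0} = - 2 \frac{5 + z}{z} = - \frac{2 \left(5 + z\right)}{z}$)
$\left(-60 - 41\right) \left(C{\left(8 \right)} - 42\right) = \left(-60 - 41\right) \left(\left(-2 - \frac{10}{8}\right) - 42\right) = - 101 \left(\left(-2 - \frac{5}{4}\right) - 42\right) = - 101 \left(- \frac{13}{4} - 42\right) = \left(-101\right) \left(- \frac{181}{4}\right) = \frac{18281}{4}$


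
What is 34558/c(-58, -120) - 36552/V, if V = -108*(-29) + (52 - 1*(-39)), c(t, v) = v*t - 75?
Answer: -140280086/22190355 ≈ -6.3217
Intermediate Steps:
c(t, v) = -75 + t*v (c(t, v) = t*v - 75 = -75 + t*v)
V = 3223 (V = 3132 + (52 + 39) = 3132 + 91 = 3223)
34558/c(-58, -120) - 36552/V = 34558/(-75 - 58*(-120)) - 36552/3223 = 34558/(-75 + 6960) - 36552*1/3223 = 34558/6885 - 36552/3223 = -140280086/22190355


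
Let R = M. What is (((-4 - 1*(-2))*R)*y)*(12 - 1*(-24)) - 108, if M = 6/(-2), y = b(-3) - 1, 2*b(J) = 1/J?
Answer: -360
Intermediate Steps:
b(J) = 1/(2*J) (b(J) = (1/J)/2 = 1/(2*J))
y = -7/6 (y = (1/2)/(-3) - 1 = (1/2)*(-1/3) - 1 = -1/6 - 1 = -7/6 ≈ -1.1667)
M = -3 (M = 6*(-1/2) = -3)
R = -3
(((-4 - 1*(-2))*R)*y)*(12 - 1*(-24)) - 108 = (((-4 - 1*(-2))*(-3))*(-7/6))*(12 - 1*(-24)) - 108 = (((-4 + 2)*(-3))*(-7/6))*(12 + 24) - 108 = (-2*(-3)*(-7/6))*36 - 108 = (6*(-7/6))*36 - 108 = -7*36 - 108 = -252 - 108 = -360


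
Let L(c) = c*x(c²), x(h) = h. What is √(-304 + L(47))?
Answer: √103519 ≈ 321.74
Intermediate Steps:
L(c) = c³ (L(c) = c*c² = c³)
√(-304 + L(47)) = √(-304 + 47³) = √(-304 + 103823) = √103519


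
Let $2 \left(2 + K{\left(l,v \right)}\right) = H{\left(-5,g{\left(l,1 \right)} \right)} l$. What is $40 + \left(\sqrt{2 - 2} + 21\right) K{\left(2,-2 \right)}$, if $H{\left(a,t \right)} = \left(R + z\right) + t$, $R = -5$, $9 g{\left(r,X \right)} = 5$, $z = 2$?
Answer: $- \frac{160}{3} \approx -53.333$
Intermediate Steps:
$g{\left(r,X \right)} = \frac{5}{9}$ ($g{\left(r,X \right)} = \frac{1}{9} \cdot 5 = \frac{5}{9}$)
$H{\left(a,t \right)} = -3 + t$ ($H{\left(a,t \right)} = \left(-5 + 2\right) + t = -3 + t$)
$K{\left(l,v \right)} = -2 - \frac{11 l}{9}$ ($K{\left(l,v \right)} = -2 + \frac{\left(-3 + \frac{5}{9}\right) l}{2} = -2 + \frac{\left(- \frac{22}{9}\right) l}{2} = -2 - \frac{11 l}{9}$)
$40 + \left(\sqrt{2 - 2} + 21\right) K{\left(2,-2 \right)} = 40 + \left(\sqrt{2 - 2} + 21\right) \left(-2 - \frac{22}{9}\right) = 40 + \left(\sqrt{0} + 21\right) \left(-2 - \frac{22}{9}\right) = 40 + \left(0 + 21\right) \left(- \frac{40}{9}\right) = 40 + 21 \left(- \frac{40}{9}\right) = 40 - \frac{280}{3} = - \frac{160}{3}$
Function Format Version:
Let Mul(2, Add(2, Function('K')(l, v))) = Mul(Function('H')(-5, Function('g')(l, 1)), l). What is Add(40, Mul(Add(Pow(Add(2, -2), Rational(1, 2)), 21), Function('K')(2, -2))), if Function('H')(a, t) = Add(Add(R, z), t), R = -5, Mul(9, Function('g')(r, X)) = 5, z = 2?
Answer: Rational(-160, 3) ≈ -53.333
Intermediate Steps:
Function('g')(r, X) = Rational(5, 9) (Function('g')(r, X) = Mul(Rational(1, 9), 5) = Rational(5, 9))
Function('H')(a, t) = Add(-3, t) (Function('H')(a, t) = Add(Add(-5, 2), t) = Add(-3, t))
Function('K')(l, v) = Add(-2, Mul(Rational(-11, 9), l)) (Function('K')(l, v) = Add(-2, Mul(Rational(1, 2), Mul(Add(-3, Rational(5, 9)), l))) = Add(-2, Mul(Rational(1, 2), Mul(Rational(-22, 9), l))) = Add(-2, Mul(Rational(-11, 9), l)))
Add(40, Mul(Add(Pow(Add(2, -2), Rational(1, 2)), 21), Function('K')(2, -2))) = Add(40, Mul(Add(Pow(Add(2, -2), Rational(1, 2)), 21), Add(-2, Mul(Rational(-11, 9), 2)))) = Add(40, Mul(Add(Pow(0, Rational(1, 2)), 21), Add(-2, Rational(-22, 9)))) = Add(40, Mul(Add(0, 21), Rational(-40, 9))) = Add(40, Mul(21, Rational(-40, 9))) = Add(40, Rational(-280, 3)) = Rational(-160, 3)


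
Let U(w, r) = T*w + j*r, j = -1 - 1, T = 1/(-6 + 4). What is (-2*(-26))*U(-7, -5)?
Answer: 702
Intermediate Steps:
T = -½ (T = 1/(-2) = -½ ≈ -0.50000)
j = -2
U(w, r) = -2*r - w/2 (U(w, r) = -w/2 - 2*r = -2*r - w/2)
(-2*(-26))*U(-7, -5) = (-2*(-26))*(-2*(-5) - ½*(-7)) = 52*(10 + 7/2) = 52*(27/2) = 702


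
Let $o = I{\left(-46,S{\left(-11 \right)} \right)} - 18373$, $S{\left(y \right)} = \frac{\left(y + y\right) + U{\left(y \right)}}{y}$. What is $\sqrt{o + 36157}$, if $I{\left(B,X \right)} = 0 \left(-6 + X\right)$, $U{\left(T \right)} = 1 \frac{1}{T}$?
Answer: $6 \sqrt{494} \approx 133.36$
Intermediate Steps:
$U{\left(T \right)} = \frac{1}{T}$
$S{\left(y \right)} = \frac{\frac{1}{y} + 2 y}{y}$ ($S{\left(y \right)} = \frac{\left(y + y\right) + \frac{1}{y}}{y} = \frac{2 y + \frac{1}{y}}{y} = \frac{\frac{1}{y} + 2 y}{y}$)
$I{\left(B,X \right)} = 0$
$o = -18373$ ($o = 0 - 18373 = -18373$)
$\sqrt{o + 36157} = \sqrt{-18373 + 36157} = \sqrt{17784} = 6 \sqrt{494}$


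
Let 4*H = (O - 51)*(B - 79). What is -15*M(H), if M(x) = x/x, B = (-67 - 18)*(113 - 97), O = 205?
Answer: -15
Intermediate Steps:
B = -1360 (B = -85*16 = -1360)
H = -110803/2 (H = ((205 - 51)*(-1360 - 79))/4 = (154*(-1439))/4 = (¼)*(-221606) = -110803/2 ≈ -55402.)
M(x) = 1
-15*M(H) = -15*1 = -15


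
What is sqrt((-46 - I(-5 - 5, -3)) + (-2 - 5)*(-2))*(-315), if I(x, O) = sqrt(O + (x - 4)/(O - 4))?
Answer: -315*sqrt(-32 - I) ≈ -27.839 + 1782.1*I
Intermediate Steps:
I(x, O) = sqrt(O + (-4 + x)/(-4 + O))
sqrt((-46 - I(-5 - 5, -3)) + (-2 - 5)*(-2))*(-315) = sqrt((-46 - sqrt((-4 + (-5 - 5) - 3*(-4 - 3))/(-4 - 3))) + (-2 - 5)*(-2))*(-315) = sqrt((-46 - sqrt((-4 - 10 - 3*(-7))/(-7))) - 7*(-2))*(-315) = sqrt((-46 - sqrt(-(-4 - 10 + 21)/7)) + 14)*(-315) = sqrt((-46 - sqrt(-1/7*7)) + 14)*(-315) = sqrt((-46 - sqrt(-1)) + 14)*(-315) = sqrt((-46 - I) + 14)*(-315) = sqrt(-32 - I)*(-315) = -315*sqrt(-32 - I)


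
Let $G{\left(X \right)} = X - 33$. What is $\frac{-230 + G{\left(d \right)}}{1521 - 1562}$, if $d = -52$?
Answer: $\frac{315}{41} \approx 7.6829$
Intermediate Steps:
$G{\left(X \right)} = -33 + X$ ($G{\left(X \right)} = X - 33 = -33 + X$)
$\frac{-230 + G{\left(d \right)}}{1521 - 1562} = \frac{-230 - 85}{1521 - 1562} = \frac{-230 - 85}{-41} = \left(-315\right) \left(- \frac{1}{41}\right) = \frac{315}{41}$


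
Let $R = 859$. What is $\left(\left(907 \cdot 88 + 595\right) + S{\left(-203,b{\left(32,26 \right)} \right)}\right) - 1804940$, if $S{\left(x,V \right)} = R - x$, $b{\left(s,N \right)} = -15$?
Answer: $-1723467$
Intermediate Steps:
$S{\left(x,V \right)} = 859 - x$
$\left(\left(907 \cdot 88 + 595\right) + S{\left(-203,b{\left(32,26 \right)} \right)}\right) - 1804940 = \left(\left(907 \cdot 88 + 595\right) + \left(859 - -203\right)\right) - 1804940 = \left(\left(79816 + 595\right) + \left(859 + 203\right)\right) - 1804940 = \left(80411 + 1062\right) - 1804940 = 81473 - 1804940 = -1723467$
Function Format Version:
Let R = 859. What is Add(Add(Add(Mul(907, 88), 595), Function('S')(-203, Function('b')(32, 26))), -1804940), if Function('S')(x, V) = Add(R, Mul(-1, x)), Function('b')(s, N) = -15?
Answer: -1723467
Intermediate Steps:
Function('S')(x, V) = Add(859, Mul(-1, x))
Add(Add(Add(Mul(907, 88), 595), Function('S')(-203, Function('b')(32, 26))), -1804940) = Add(Add(Add(Mul(907, 88), 595), Add(859, Mul(-1, -203))), -1804940) = Add(Add(Add(79816, 595), Add(859, 203)), -1804940) = Add(Add(80411, 1062), -1804940) = Add(81473, -1804940) = -1723467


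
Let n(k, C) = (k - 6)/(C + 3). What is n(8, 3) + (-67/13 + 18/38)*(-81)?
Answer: 281155/741 ≈ 379.43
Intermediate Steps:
n(k, C) = (-6 + k)/(3 + C)
n(8, 3) + (-67/13 + 18/38)*(-81) = (-6 + 8)/(3 + 3) + (-67/13 + 18/38)*(-81) = 2/6 + (-67*1/13 + 18*(1/38))*(-81) = (1/6)*2 + (-67/13 + 9/19)*(-81) = 1/3 - 1156/247*(-81) = 1/3 + 93636/247 = 281155/741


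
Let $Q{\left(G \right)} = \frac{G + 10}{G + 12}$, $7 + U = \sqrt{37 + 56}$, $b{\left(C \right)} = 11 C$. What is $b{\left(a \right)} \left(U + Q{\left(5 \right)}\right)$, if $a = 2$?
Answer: $- \frac{2288}{17} + 22 \sqrt{93} \approx 77.572$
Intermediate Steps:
$U = -7 + \sqrt{93}$ ($U = -7 + \sqrt{37 + 56} = -7 + \sqrt{93} \approx 2.6437$)
$Q{\left(G \right)} = \frac{10 + G}{12 + G}$
$b{\left(a \right)} \left(U + Q{\left(5 \right)}\right) = 11 \cdot 2 \left(\left(-7 + \sqrt{93}\right) + \frac{10 + 5}{12 + 5}\right) = 22 \left(\left(-7 + \sqrt{93}\right) + \frac{1}{17} \cdot 15\right) = 22 \left(\left(-7 + \sqrt{93}\right) + \frac{15}{17}\right) = 22 \left(- \frac{104}{17} + \sqrt{93}\right) = - \frac{2288}{17} + 22 \sqrt{93}$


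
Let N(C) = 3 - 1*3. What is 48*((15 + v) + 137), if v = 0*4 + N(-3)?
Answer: 7296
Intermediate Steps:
N(C) = 0 (N(C) = 3 - 3 = 0)
v = 0 (v = 0*4 + 0 = 0 + 0 = 0)
48*((15 + v) + 137) = 48*((15 + 0) + 137) = 48*(15 + 137) = 48*152 = 7296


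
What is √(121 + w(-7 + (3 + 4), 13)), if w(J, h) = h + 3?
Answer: √137 ≈ 11.705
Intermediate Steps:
w(J, h) = 3 + h
√(121 + w(-7 + (3 + 4), 13)) = √(121 + (3 + 13)) = √(121 + 16) = √137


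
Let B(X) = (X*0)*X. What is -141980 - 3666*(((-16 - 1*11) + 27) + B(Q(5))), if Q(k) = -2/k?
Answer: -141980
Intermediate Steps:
B(X) = 0 (B(X) = 0*X = 0)
-141980 - 3666*(((-16 - 1*11) + 27) + B(Q(5))) = -141980 - 3666*(((-16 - 1*11) + 27) + 0) = -141980 - 3666*(((-16 - 11) + 27) + 0) = -141980 - 3666*((-27 + 27) + 0) = -141980 - 3666*(0 + 0) = -141980 - 3666*0 = -141980 - 1*0 = -141980 + 0 = -141980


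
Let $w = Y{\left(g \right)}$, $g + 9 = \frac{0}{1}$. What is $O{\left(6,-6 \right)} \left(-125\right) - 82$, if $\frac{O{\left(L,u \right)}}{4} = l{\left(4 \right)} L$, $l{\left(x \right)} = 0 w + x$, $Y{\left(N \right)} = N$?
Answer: $-12082$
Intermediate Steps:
$g = -9$ ($g = -9 + \frac{0}{1} = -9 + 0 \cdot 1 = -9 + 0 = -9$)
$w = -9$
$l{\left(x \right)} = x$ ($l{\left(x \right)} = 0 \left(-9\right) + x = 0 + x = x$)
$O{\left(L,u \right)} = 16 L$ ($O{\left(L,u \right)} = 4 \cdot 4 L = 16 L$)
$O{\left(6,-6 \right)} \left(-125\right) - 82 = 16 \cdot 6 \left(-125\right) - 82 = 96 \left(-125\right) - 82 = -12000 - 82 = -12082$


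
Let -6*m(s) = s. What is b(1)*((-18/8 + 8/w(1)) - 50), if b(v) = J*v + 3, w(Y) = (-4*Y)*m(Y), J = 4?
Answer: -1127/4 ≈ -281.75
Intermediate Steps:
m(s) = -s/6
w(Y) = 2*Y²/3 (w(Y) = (-4*Y)*(-Y/6) = 2*Y²/3)
b(v) = 3 + 4*v (b(v) = 4*v + 3 = 3 + 4*v)
b(1)*((-18/8 + 8/w(1)) - 50) = (3 + 4*1)*((-18/8 + 8/(((⅔)*1²))) - 50) = (3 + 4)*((-18*⅛ + 8/(((⅔)*1))) - 50) = 7*((-9/4 + 8/(⅔)) - 50) = 7*((-9/4 + 8*(3/2)) - 50) = 7*((-9/4 + 12) - 50) = 7*(39/4 - 50) = 7*(-161/4) = -1127/4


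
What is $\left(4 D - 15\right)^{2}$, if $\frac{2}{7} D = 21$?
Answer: $77841$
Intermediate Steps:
$D = \frac{147}{2}$ ($D = \frac{7}{2} \cdot 21 = \frac{147}{2} \approx 73.5$)
$\left(4 D - 15\right)^{2} = \left(4 \cdot \frac{147}{2} - 15\right)^{2} = \left(294 - 15\right)^{2} = 279^{2} = 77841$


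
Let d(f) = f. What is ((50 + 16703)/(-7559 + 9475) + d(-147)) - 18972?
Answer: -36615251/1916 ≈ -19110.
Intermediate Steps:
((50 + 16703)/(-7559 + 9475) + d(-147)) - 18972 = ((50 + 16703)/(-7559 + 9475) - 147) - 18972 = (16753/1916 - 147) - 18972 = -264899/1916 - 18972 = -36615251/1916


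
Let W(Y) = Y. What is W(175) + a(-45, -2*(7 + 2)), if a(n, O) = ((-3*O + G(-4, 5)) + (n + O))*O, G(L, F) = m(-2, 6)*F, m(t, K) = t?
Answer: 517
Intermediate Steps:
G(L, F) = -2*F
a(n, O) = O*(-10 + n - 2*O) (a(n, O) = ((-3*O - 2*5) + (n + O))*O = ((-3*O - 10) + (O + n))*O = ((-10 - 3*O) + (O + n))*O = (-10 + n - 2*O)*O = O*(-10 + n - 2*O))
W(175) + a(-45, -2*(7 + 2)) = 175 + (-2*(7 + 2))*(-10 - 45 - (-4)*(7 + 2)) = 175 + (-2*9)*(-10 - 45 - (-4)*9) = 175 - 18*(-10 - 45 - 2*(-18)) = 175 - 18*(-10 - 45 + 36) = 175 - 18*(-19) = 175 + 342 = 517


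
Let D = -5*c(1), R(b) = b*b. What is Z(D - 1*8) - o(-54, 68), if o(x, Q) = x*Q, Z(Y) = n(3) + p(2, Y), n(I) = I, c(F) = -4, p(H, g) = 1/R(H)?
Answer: 14701/4 ≈ 3675.3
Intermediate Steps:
R(b) = b**2
p(H, g) = H**(-2) (p(H, g) = 1/(H**2) = H**(-2))
D = 20 (D = -5*(-4) = 20)
Z(Y) = 13/4 (Z(Y) = 3 + 2**(-2) = 3 + 1/4 = 13/4)
o(x, Q) = Q*x
Z(D - 1*8) - o(-54, 68) = 13/4 - 68*(-54) = 13/4 - 1*(-3672) = 13/4 + 3672 = 14701/4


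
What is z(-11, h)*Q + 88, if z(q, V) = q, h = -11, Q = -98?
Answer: 1166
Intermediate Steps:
z(-11, h)*Q + 88 = -11*(-98) + 88 = 1078 + 88 = 1166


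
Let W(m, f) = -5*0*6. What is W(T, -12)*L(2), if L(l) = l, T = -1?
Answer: 0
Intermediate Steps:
W(m, f) = 0 (W(m, f) = 0*6 = 0)
W(T, -12)*L(2) = 0*2 = 0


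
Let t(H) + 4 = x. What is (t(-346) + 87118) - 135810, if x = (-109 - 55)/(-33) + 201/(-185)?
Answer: -297265373/6105 ≈ -48692.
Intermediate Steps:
x = 23707/6105 (x = -164*(-1/33) + 201*(-1/185) = 164/33 - 201/185 = 23707/6105 ≈ 3.8832)
t(H) = -713/6105 (t(H) = -4 + 23707/6105 = -713/6105)
(t(-346) + 87118) - 135810 = (-713/6105 + 87118) - 135810 = 531854677/6105 - 135810 = -297265373/6105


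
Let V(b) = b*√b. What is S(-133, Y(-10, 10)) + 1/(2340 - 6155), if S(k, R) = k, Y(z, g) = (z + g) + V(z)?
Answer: -507396/3815 ≈ -133.00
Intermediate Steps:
V(b) = b^(3/2)
Y(z, g) = g + z + z^(3/2) (Y(z, g) = (z + g) + z^(3/2) = (g + z) + z^(3/2) = g + z + z^(3/2))
S(-133, Y(-10, 10)) + 1/(2340 - 6155) = -133 + 1/(2340 - 6155) = -133 + 1/(-3815) = -133 - 1/3815 = -507396/3815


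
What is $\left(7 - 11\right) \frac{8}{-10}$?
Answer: $\frac{16}{5} \approx 3.2$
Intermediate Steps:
$\left(7 - 11\right) \frac{8}{-10} = - 4 \cdot 8 \left(- \frac{1}{10}\right) = \left(-4\right) \left(- \frac{4}{5}\right) = \frac{16}{5}$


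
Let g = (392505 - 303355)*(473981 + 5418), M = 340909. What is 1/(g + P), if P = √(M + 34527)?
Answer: 21369210425/913286308375857173532 - √93859/913286308375857173532 ≈ 2.3398e-11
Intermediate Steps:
g = 42738420850 (g = 89150*479399 = 42738420850)
P = 2*√93859 (P = √(340909 + 34527) = √375436 = 2*√93859 ≈ 612.73)
1/(g + P) = 1/(42738420850 + 2*√93859)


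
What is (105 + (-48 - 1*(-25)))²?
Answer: 6724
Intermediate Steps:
(105 + (-48 - 1*(-25)))² = (105 + (-48 + 25))² = (105 - 23)² = 82² = 6724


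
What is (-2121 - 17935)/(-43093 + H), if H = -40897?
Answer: 10028/41995 ≈ 0.23879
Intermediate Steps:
(-2121 - 17935)/(-43093 + H) = (-2121 - 17935)/(-43093 - 40897) = -20056/(-83990) = -20056*(-1/83990) = 10028/41995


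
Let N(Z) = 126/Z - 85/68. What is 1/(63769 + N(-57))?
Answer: 76/4846181 ≈ 1.5682e-5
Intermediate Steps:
N(Z) = -5/4 + 126/Z (N(Z) = 126/Z - 85*1/68 = 126/Z - 5/4 = -5/4 + 126/Z)
1/(63769 + N(-57)) = 1/(63769 + (-5/4 + 126/(-57))) = 1/(63769 + (-5/4 + 126*(-1/57))) = 1/(63769 + (-5/4 - 42/19)) = 1/(63769 - 263/76) = 1/(4846181/76) = 76/4846181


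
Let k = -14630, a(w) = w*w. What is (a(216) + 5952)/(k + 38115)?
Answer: 52608/23485 ≈ 2.2401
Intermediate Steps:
a(w) = w²
(a(216) + 5952)/(k + 38115) = (216² + 5952)/(-14630 + 38115) = (46656 + 5952)/23485 = 52608*(1/23485) = 52608/23485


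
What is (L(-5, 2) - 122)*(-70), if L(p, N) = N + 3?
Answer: 8190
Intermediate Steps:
L(p, N) = 3 + N
(L(-5, 2) - 122)*(-70) = ((3 + 2) - 122)*(-70) = (5 - 122)*(-70) = -117*(-70) = 8190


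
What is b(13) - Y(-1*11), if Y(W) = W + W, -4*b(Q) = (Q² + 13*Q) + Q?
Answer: -263/4 ≈ -65.750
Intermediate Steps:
b(Q) = -7*Q/2 - Q²/4 (b(Q) = -((Q² + 13*Q) + Q)/4 = -(Q² + 14*Q)/4 = -7*Q/2 - Q²/4)
Y(W) = 2*W
b(13) - Y(-1*11) = -¼*13*(14 + 13) - 2*(-1*11) = -¼*13*27 - 2*(-11) = -351/4 - 1*(-22) = -351/4 + 22 = -263/4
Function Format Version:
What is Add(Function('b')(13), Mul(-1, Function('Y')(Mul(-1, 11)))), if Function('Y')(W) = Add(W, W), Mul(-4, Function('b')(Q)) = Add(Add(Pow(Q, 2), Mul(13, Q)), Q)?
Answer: Rational(-263, 4) ≈ -65.750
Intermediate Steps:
Function('b')(Q) = Add(Mul(Rational(-7, 2), Q), Mul(Rational(-1, 4), Pow(Q, 2))) (Function('b')(Q) = Mul(Rational(-1, 4), Add(Add(Pow(Q, 2), Mul(13, Q)), Q)) = Mul(Rational(-1, 4), Add(Pow(Q, 2), Mul(14, Q))) = Add(Mul(Rational(-7, 2), Q), Mul(Rational(-1, 4), Pow(Q, 2))))
Function('Y')(W) = Mul(2, W)
Add(Function('b')(13), Mul(-1, Function('Y')(Mul(-1, 11)))) = Add(Mul(Rational(-1, 4), 13, Add(14, 13)), Mul(-1, Mul(2, Mul(-1, 11)))) = Add(Mul(Rational(-1, 4), 13, 27), Mul(-1, Mul(2, -11))) = Add(Rational(-351, 4), Mul(-1, -22)) = Add(Rational(-351, 4), 22) = Rational(-263, 4)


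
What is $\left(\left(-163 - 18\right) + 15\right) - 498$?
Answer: $-664$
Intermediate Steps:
$\left(\left(-163 - 18\right) + 15\right) - 498 = \left(-181 + 15\right) - 498 = -166 - 498 = -664$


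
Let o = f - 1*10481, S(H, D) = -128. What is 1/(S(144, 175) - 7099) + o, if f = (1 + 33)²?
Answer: -67391776/7227 ≈ -9325.0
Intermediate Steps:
f = 1156 (f = 34² = 1156)
o = -9325 (o = 1156 - 1*10481 = 1156 - 10481 = -9325)
1/(S(144, 175) - 7099) + o = 1/(-128 - 7099) - 9325 = 1/(-7227) - 9325 = -1/7227 - 9325 = -67391776/7227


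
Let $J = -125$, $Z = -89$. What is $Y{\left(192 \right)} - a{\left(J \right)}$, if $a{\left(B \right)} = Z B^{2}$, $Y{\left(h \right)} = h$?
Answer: $1390817$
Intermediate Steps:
$a{\left(B \right)} = - 89 B^{2}$
$Y{\left(192 \right)} - a{\left(J \right)} = 192 - - 89 \left(-125\right)^{2} = 192 - \left(-89\right) 15625 = 192 - -1390625 = 192 + 1390625 = 1390817$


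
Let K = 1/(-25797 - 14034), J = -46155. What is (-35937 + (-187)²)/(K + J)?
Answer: 19278204/919199903 ≈ 0.020973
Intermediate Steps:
K = -1/39831 (K = 1/(-39831) = -1/39831 ≈ -2.5106e-5)
(-35937 + (-187)²)/(K + J) = (-35937 + (-187)²)/(-1/39831 - 46155) = (-35937 + 34969)/(-1838399806/39831) = -968*(-39831/1838399806) = 19278204/919199903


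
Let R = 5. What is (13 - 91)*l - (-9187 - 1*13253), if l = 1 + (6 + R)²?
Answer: 12924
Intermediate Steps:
l = 122 (l = 1 + (6 + 5)² = 1 + 11² = 1 + 121 = 122)
(13 - 91)*l - (-9187 - 1*13253) = (13 - 91)*122 - (-9187 - 1*13253) = -78*122 - (-9187 - 13253) = -9516 - 1*(-22440) = -9516 + 22440 = 12924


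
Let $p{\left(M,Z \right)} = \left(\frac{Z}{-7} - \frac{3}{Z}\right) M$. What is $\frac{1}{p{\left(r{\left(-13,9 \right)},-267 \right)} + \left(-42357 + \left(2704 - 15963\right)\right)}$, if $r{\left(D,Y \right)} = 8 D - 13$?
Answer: $- \frac{623}{37429858} \approx -1.6644 \cdot 10^{-5}$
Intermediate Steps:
$r{\left(D,Y \right)} = -13 + 8 D$
$p{\left(M,Z \right)} = M \left(- \frac{3}{Z} - \frac{Z}{7}\right)$ ($p{\left(M,Z \right)} = \left(Z \left(- \frac{1}{7}\right) - \frac{3}{Z}\right) M = \left(- \frac{Z}{7} - \frac{3}{Z}\right) M = \left(- \frac{3}{Z} - \frac{Z}{7}\right) M = M \left(- \frac{3}{Z} - \frac{Z}{7}\right)$)
$\frac{1}{p{\left(r{\left(-13,9 \right)},-267 \right)} + \left(-42357 + \left(2704 - 15963\right)\right)} = \frac{1}{- \frac{\left(-13 + 8 \left(-13\right)\right) \left(21 + \left(-267\right)^{2}\right)}{7 \left(-267\right)} + \left(-42357 + \left(2704 - 15963\right)\right)} = \frac{1}{\left(- \frac{1}{7}\right) \left(-13 - 104\right) \left(- \frac{1}{267}\right) \left(21 + 71289\right) + \left(-42357 + \left(2704 - 15963\right)\right)} = \frac{1}{\left(- \frac{1}{7}\right) \left(-117\right) \left(- \frac{1}{267}\right) 71310 - 55616} = \frac{1}{- \frac{2781090}{623} - 55616} = \frac{1}{- \frac{37429858}{623}} = - \frac{623}{37429858}$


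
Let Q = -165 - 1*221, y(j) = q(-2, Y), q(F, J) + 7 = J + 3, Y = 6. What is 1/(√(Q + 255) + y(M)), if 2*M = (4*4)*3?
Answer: 2/135 - I*√131/135 ≈ 0.014815 - 0.084782*I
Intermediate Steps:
M = 24 (M = ((4*4)*3)/2 = (16*3)/2 = (½)*48 = 24)
q(F, J) = -4 + J (q(F, J) = -7 + (J + 3) = -7 + (3 + J) = -4 + J)
y(j) = 2 (y(j) = -4 + 6 = 2)
Q = -386 (Q = -165 - 221 = -386)
1/(√(Q + 255) + y(M)) = 1/(√(-386 + 255) + 2) = 1/(√(-131) + 2) = 1/(I*√131 + 2) = 1/(2 + I*√131)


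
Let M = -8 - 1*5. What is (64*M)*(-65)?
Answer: 54080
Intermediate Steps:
M = -13 (M = -8 - 5 = -13)
(64*M)*(-65) = (64*(-13))*(-65) = -832*(-65) = 54080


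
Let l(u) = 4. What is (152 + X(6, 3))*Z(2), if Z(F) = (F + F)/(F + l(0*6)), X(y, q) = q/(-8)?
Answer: 1213/12 ≈ 101.08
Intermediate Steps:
X(y, q) = -q/8 (X(y, q) = q*(-⅛) = -q/8)
Z(F) = 2*F/(4 + F) (Z(F) = (F + F)/(F + 4) = (2*F)/(4 + F) = 2*F/(4 + F))
(152 + X(6, 3))*Z(2) = (152 - ⅛*3)*(2*2/(4 + 2)) = (152 - 3/8)*(2*2/6) = 1213*(2*2*(⅙))/8 = (1213/8)*(⅔) = 1213/12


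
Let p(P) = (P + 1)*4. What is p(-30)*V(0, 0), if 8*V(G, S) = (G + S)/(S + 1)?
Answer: 0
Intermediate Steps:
V(G, S) = (G + S)/(8*(1 + S)) (V(G, S) = ((G + S)/(S + 1))/8 = ((G + S)/(1 + S))/8 = (G + S)/(8*(1 + S)))
p(P) = 4 + 4*P (p(P) = (1 + P)*4 = 4 + 4*P)
p(-30)*V(0, 0) = (4 + 4*(-30))*((0 + 0)/(8*(1 + 0))) = (4 - 120)*((⅛)*0/1) = -29*0/2 = -116*0 = 0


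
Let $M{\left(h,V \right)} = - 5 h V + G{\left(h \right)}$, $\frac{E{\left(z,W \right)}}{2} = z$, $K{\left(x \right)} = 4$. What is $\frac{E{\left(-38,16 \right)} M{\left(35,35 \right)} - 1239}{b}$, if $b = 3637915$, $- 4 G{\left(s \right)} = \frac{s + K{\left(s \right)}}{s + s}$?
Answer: $\frac{32499011}{254654050} \approx 0.12762$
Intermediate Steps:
$E{\left(z,W \right)} = 2 z$
$G{\left(s \right)} = - \frac{4 + s}{8 s}$ ($G{\left(s \right)} = - \frac{\left(s + 4\right) \frac{1}{s + s}}{4} = - \frac{\left(4 + s\right) \frac{1}{2 s}}{4} = - \frac{\frac{1}{2} \frac{1}{s} \left(4 + s\right)}{4} = - \frac{4 + s}{8 s}$)
$M{\left(h,V \right)} = - 5 V h + \frac{-4 - h}{8 h}$ ($M{\left(h,V \right)} = - 5 h V + \frac{-4 - h}{8 h} = - 5 V h + \frac{-4 - h}{8 h}$)
$\frac{E{\left(-38,16 \right)} M{\left(35,35 \right)} - 1239}{b} = \frac{2 \left(-38\right) \frac{-4 - 35 - 1400 \cdot 35^{2}}{8 \cdot 35} - 1239}{3637915} = \left(- 76 \cdot \frac{1}{8} \cdot \frac{1}{35} \left(-4 - 35 - 1400 \cdot 1225\right) - 1239\right) \frac{1}{3637915} = \left(- 76 \cdot \frac{1}{8} \cdot \frac{1}{35} \left(-4 - 35 - 1715000\right) - 1239\right) \frac{1}{3637915} = \left(- 76 \cdot \frac{1}{8} \cdot \frac{1}{35} \left(-1715039\right) - 1239\right) \frac{1}{3637915} = \left(\left(-76\right) \left(- \frac{1715039}{280}\right) - 1239\right) \frac{1}{3637915} = \left(\frac{32585741}{70} - 1239\right) \frac{1}{3637915} = \frac{32499011}{70} \cdot \frac{1}{3637915} = \frac{32499011}{254654050}$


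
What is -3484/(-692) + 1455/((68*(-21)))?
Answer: 330691/82348 ≈ 4.0158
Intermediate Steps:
-3484/(-692) + 1455/((68*(-21))) = -3484*(-1/692) + 1455/(-1428) = 871/173 + 1455*(-1/1428) = 871/173 - 485/476 = 330691/82348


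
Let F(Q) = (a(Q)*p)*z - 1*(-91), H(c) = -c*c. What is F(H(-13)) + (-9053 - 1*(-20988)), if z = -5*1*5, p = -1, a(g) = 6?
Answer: 12176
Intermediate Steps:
z = -25 (z = -5*5 = -25)
H(c) = -c²
F(Q) = 241 (F(Q) = (6*(-1))*(-25) - 1*(-91) = -6*(-25) + 91 = 150 + 91 = 241)
F(H(-13)) + (-9053 - 1*(-20988)) = 241 + (-9053 - 1*(-20988)) = 241 + (-9053 + 20988) = 241 + 11935 = 12176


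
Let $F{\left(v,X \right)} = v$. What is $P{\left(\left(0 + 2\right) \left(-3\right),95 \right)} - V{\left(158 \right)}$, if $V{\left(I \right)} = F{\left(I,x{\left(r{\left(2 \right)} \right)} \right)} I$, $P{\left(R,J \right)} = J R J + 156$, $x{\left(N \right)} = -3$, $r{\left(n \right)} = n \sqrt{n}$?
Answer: $-78958$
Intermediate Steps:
$r{\left(n \right)} = n^{\frac{3}{2}}$
$P{\left(R,J \right)} = 156 + R J^{2}$ ($P{\left(R,J \right)} = R J^{2} + 156 = 156 + R J^{2}$)
$V{\left(I \right)} = I^{2}$ ($V{\left(I \right)} = I I = I^{2}$)
$P{\left(\left(0 + 2\right) \left(-3\right),95 \right)} - V{\left(158 \right)} = \left(156 + \left(0 + 2\right) \left(-3\right) 95^{2}\right) - 158^{2} = \left(156 + 2 \left(-3\right) 9025\right) - 24964 = \left(156 - 54150\right) - 24964 = -53994 - 24964 = -78958$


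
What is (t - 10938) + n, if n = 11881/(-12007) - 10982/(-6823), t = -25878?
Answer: -3016054388165/81923761 ≈ -36815.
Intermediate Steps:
n = 50796811/81923761 (n = 11881*(-1/12007) - 10982*(-1/6823) = -11881/12007 + 10982/6823 = 50796811/81923761 ≈ 0.62005)
(t - 10938) + n = (-25878 - 10938) + 50796811/81923761 = -36816 + 50796811/81923761 = -3016054388165/81923761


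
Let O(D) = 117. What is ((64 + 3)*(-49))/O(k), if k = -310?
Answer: -3283/117 ≈ -28.060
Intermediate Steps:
((64 + 3)*(-49))/O(k) = ((64 + 3)*(-49))/117 = (67*(-49))*(1/117) = -3283*1/117 = -3283/117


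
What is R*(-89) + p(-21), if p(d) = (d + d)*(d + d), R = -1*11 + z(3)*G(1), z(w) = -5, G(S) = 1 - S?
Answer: 2743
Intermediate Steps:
R = -11 (R = -1*11 - 5*(1 - 1*1) = -11 - 5*(1 - 1) = -11 - 5*0 = -11 + 0 = -11)
p(d) = 4*d**2 (p(d) = (2*d)*(2*d) = 4*d**2)
R*(-89) + p(-21) = -11*(-89) + 4*(-21)**2 = 979 + 4*441 = 979 + 1764 = 2743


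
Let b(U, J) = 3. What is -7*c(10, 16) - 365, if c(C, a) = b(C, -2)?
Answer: -386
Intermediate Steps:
c(C, a) = 3
-7*c(10, 16) - 365 = -7*3 - 365 = -21 - 365 = -386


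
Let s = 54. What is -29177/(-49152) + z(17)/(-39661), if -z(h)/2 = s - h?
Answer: 1160826245/1949417472 ≈ 0.59547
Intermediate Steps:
z(h) = -108 + 2*h (z(h) = -2*(54 - h) = -108 + 2*h)
-29177/(-49152) + z(17)/(-39661) = -29177/(-49152) + (-108 + 2*17)/(-39661) = -29177*(-1/49152) + (-108 + 34)*(-1/39661) = 29177/49152 - 74*(-1/39661) = 29177/49152 + 74/39661 = 1160826245/1949417472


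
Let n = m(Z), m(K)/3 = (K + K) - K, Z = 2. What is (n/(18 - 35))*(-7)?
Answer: 42/17 ≈ 2.4706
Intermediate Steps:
m(K) = 3*K (m(K) = 3*((K + K) - K) = 3*(2*K - K) = 3*K)
n = 6 (n = 3*2 = 6)
(n/(18 - 35))*(-7) = (6/(18 - 35))*(-7) = (6/(-17))*(-7) = -1/17*6*(-7) = -6/17*(-7) = 42/17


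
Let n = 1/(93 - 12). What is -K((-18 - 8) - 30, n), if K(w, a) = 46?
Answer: -46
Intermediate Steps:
n = 1/81 ≈ 0.012346
-K((-18 - 8) - 30, n) = -1*46 = -46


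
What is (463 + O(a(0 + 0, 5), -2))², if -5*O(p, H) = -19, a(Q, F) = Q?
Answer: 5447556/25 ≈ 2.1790e+5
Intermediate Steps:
O(p, H) = 19/5 (O(p, H) = -⅕*(-19) = 19/5)
(463 + O(a(0 + 0, 5), -2))² = (463 + 19/5)² = (2334/5)² = 5447556/25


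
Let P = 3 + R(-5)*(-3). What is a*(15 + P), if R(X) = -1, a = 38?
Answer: 798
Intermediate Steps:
P = 6 (P = 3 - 1*(-3) = 3 + 3 = 6)
a*(15 + P) = 38*(15 + 6) = 38*21 = 798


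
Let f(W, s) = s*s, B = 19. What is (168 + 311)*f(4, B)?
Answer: 172919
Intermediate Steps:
f(W, s) = s²
(168 + 311)*f(4, B) = (168 + 311)*19² = 479*361 = 172919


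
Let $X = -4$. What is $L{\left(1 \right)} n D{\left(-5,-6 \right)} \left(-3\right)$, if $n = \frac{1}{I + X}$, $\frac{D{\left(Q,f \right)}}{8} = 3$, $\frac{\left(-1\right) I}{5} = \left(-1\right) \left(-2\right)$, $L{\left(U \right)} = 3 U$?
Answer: $\frac{108}{7} \approx 15.429$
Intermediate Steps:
$I = -10$ ($I = - 5 \left(\left(-1\right) \left(-2\right)\right) = \left(-5\right) 2 = -10$)
$D{\left(Q,f \right)} = 24$ ($D{\left(Q,f \right)} = 8 \cdot 3 = 24$)
$n = - \frac{1}{14}$ ($n = \frac{1}{-10 - 4} = \frac{1}{-14} = - \frac{1}{14} \approx -0.071429$)
$L{\left(1 \right)} n D{\left(-5,-6 \right)} \left(-3\right) = 3 \cdot 1 \left(- \frac{1}{14}\right) 24 \left(-3\right) = 3 \left(- \frac{1}{14}\right) 24 \left(-3\right) = \left(- \frac{3}{14}\right) 24 \left(-3\right) = \left(- \frac{36}{7}\right) \left(-3\right) = \frac{108}{7}$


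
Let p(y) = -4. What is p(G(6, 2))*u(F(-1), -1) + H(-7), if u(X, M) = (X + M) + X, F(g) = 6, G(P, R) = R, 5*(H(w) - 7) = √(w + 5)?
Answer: -37 + I*√2/5 ≈ -37.0 + 0.28284*I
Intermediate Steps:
H(w) = 7 + √(5 + w)/5 (H(w) = 7 + √(w + 5)/5 = 7 + √(5 + w)/5)
u(X, M) = M + 2*X (u(X, M) = (M + X) + X = M + 2*X)
p(G(6, 2))*u(F(-1), -1) + H(-7) = -4*(-1 + 2*6) + (7 + √(5 - 7)/5) = -4*(-1 + 12) + (7 + √(-2)/5) = -4*11 + (7 + (I*√2)/5) = -44 + (7 + I*√2/5) = -37 + I*√2/5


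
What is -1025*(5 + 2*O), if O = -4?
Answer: 3075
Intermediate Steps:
-1025*(5 + 2*O) = -1025*(5 + 2*(-4)) = -1025*(5 - 8) = -1025*(-3) = 3075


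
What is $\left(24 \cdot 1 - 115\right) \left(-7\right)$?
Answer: $637$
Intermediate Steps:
$\left(24 \cdot 1 - 115\right) \left(-7\right) = \left(24 - 115\right) \left(-7\right) = \left(-91\right) \left(-7\right) = 637$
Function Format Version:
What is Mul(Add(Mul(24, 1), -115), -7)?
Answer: 637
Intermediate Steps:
Mul(Add(Mul(24, 1), -115), -7) = Mul(Add(24, -115), -7) = Mul(-91, -7) = 637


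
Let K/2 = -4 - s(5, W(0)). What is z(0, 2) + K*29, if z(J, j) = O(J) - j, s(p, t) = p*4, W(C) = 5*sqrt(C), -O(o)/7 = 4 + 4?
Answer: -1450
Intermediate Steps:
O(o) = -56 (O(o) = -7*(4 + 4) = -7*8 = -56)
s(p, t) = 4*p
z(J, j) = -56 - j
K = -48 (K = 2*(-4 - 4*5) = 2*(-4 - 1*20) = 2*(-4 - 20) = 2*(-24) = -48)
z(0, 2) + K*29 = (-56 - 1*2) - 48*29 = (-56 - 2) - 1392 = -58 - 1392 = -1450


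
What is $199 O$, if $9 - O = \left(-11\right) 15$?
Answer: $34626$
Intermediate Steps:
$O = 174$ ($O = 9 - \left(-11\right) 15 = 9 - -165 = 9 + 165 = 174$)
$199 O = 199 \cdot 174 = 34626$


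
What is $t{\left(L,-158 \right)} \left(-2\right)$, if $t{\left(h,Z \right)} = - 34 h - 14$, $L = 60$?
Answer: $4108$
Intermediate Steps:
$t{\left(h,Z \right)} = -14 - 34 h$
$t{\left(L,-158 \right)} \left(-2\right) = \left(-14 - 2040\right) \left(-2\right) = \left(-2054\right) \left(-2\right) = 4108$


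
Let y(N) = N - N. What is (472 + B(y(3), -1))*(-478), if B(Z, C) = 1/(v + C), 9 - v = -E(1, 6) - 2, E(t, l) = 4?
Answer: -1579551/7 ≈ -2.2565e+5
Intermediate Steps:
y(N) = 0
v = 15 (v = 9 - (-1*4 - 2) = 9 - (-4 - 2) = 9 - 1*(-6) = 9 + 6 = 15)
B(Z, C) = 1/(15 + C)
(472 + B(y(3), -1))*(-478) = (472 + 1/(15 - 1))*(-478) = (472 + 1/14)*(-478) = (6609/14)*(-478) = -1579551/7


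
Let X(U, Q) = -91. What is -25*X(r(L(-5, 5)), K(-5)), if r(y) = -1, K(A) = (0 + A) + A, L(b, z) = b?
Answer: 2275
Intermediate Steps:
K(A) = 2*A (K(A) = A + A = 2*A)
-25*X(r(L(-5, 5)), K(-5)) = -25*(-91) = 2275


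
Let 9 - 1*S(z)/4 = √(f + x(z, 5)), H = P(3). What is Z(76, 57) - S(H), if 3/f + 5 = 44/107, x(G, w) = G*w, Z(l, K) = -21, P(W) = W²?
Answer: -57 + 4*√10691034/491 ≈ -30.363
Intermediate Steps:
H = 9 (H = 3² = 9)
f = -321/491 (f = 3/(-5 + 44/107) = 3/(-491/107) = 3*(-107/491) = -321/491 ≈ -0.65377)
S(z) = 36 - 4*√(-321/491 + 5*z) (S(z) = 36 - 4*√(-321/491 + z*5) = 36 - 4*√(-321/491 + 5*z))
Z(76, 57) - S(H) = -21 - (36 - 4*√(-157611 + 1205405*9)/491) = -21 - (36 - 4*√(-157611 + 10848645)/491) = -21 - (36 - 4*√10691034/491) = -21 + (-36 + 4*√10691034/491) = -57 + 4*√10691034/491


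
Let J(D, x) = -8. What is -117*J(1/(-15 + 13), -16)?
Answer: 936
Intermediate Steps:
-117*J(1/(-15 + 13), -16) = -117*(-8) = 936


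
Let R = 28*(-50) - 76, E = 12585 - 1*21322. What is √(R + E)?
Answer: I*√10213 ≈ 101.06*I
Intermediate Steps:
E = -8737 (E = 12585 - 21322 = -8737)
R = -1476 (R = -1400 - 76 = -1476)
√(R + E) = √(-1476 - 8737) = √(-10213) = I*√10213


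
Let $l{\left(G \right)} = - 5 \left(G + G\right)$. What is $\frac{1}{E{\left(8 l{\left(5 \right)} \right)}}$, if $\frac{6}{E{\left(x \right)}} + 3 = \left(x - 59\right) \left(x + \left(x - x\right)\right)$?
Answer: $\frac{61199}{2} \approx 30600.0$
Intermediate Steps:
$l{\left(G \right)} = - 10 G$ ($l{\left(G \right)} = - 5 \cdot 2 G = - 10 G$)
$E{\left(x \right)} = \frac{6}{-3 + x \left(-59 + x\right)}$ ($E{\left(x \right)} = \frac{6}{-3 + \left(x - 59\right) \left(x + \left(x - x\right)\right)} = \frac{6}{-3 + \left(-59 + x\right) \left(x + 0\right)} = \frac{6}{-3 + \left(-59 + x\right) x} = \frac{6}{-3 + x \left(-59 + x\right)}$)
$\frac{1}{E{\left(8 l{\left(5 \right)} \right)}} = \frac{1}{6 \frac{1}{-3 + \left(8 \left(\left(-10\right) 5\right)\right)^{2} - 59 \cdot 8 \left(\left(-10\right) 5\right)}} = \frac{1}{6 \frac{1}{-3 + \left(8 \left(-50\right)\right)^{2} - 59 \cdot 8 \left(-50\right)}} = \frac{1}{6 \frac{1}{-3 + \left(-400\right)^{2} - -23600}} = \frac{1}{6 \frac{1}{-3 + 160000 + 23600}} = \frac{1}{6 \cdot \frac{1}{183597}} = \frac{1}{\frac{2}{61199}} = \frac{61199}{2}$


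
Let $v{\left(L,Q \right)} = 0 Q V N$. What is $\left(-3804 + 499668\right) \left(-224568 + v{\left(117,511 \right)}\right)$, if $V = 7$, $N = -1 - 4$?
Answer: $-111355186752$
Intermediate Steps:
$N = -5$ ($N = -1 - 4 = -5$)
$v{\left(L,Q \right)} = 0$ ($v{\left(L,Q \right)} = 0 Q 7 \left(-5\right) = 0 \cdot 7 \left(-5\right) = 0 \left(-5\right) = 0$)
$\left(-3804 + 499668\right) \left(-224568 + v{\left(117,511 \right)}\right) = \left(-3804 + 499668\right) \left(-224568 + 0\right) = 495864 \left(-224568\right) = -111355186752$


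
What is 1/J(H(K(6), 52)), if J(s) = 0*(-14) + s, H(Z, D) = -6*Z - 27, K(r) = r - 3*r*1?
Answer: 1/45 ≈ 0.022222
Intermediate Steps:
K(r) = -2*r (K(r) = r - 3*r = -2*r)
H(Z, D) = -27 - 6*Z
J(s) = s (J(s) = 0 + s = s)
1/J(H(K(6), 52)) = 1/(-27 - (-12)*6) = 1/(-27 - 6*(-12)) = 1/(-27 + 72) = 1/45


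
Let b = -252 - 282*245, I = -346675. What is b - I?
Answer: 277333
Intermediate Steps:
b = -69342 (b = -252 - 69090 = -69342)
b - I = -69342 - 1*(-346675) = -69342 + 346675 = 277333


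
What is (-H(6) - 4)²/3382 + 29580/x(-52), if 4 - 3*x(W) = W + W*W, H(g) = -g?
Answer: -37513511/1119442 ≈ -33.511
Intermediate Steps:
x(W) = 4/3 - W/3 - W²/3 (x(W) = 4/3 - (W + W*W)/3 = 4/3 - (W + W²)/3 = 4/3 + (-W/3 - W²/3) = 4/3 - W/3 - W²/3)
(-H(6) - 4)²/3382 + 29580/x(-52) = (-(-1)*6 - 4)²/3382 + 29580/(4/3 - ⅓*(-52) - ⅓*(-52)²) = (-1*(-6) - 4)²*(1/3382) + 29580/(4/3 + 52/3 - ⅓*2704) = (6 - 4)²*(1/3382) + 29580/(4/3 + 52/3 - 2704/3) = 2²*(1/3382) + 29580/(-2648/3) = 4*(1/3382) + 29580*(-3/2648) = 2/1691 - 22185/662 = -37513511/1119442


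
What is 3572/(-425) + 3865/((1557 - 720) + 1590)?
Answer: -7026619/1031475 ≈ -6.8122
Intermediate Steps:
3572/(-425) + 3865/((1557 - 720) + 1590) = 3572*(-1/425) + 3865/(837 + 1590) = -3572/425 + 3865/2427 = -7026619/1031475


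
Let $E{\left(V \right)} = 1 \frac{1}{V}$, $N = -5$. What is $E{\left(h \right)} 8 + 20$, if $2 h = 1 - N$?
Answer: $\frac{68}{3} \approx 22.667$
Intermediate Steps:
$h = 3$ ($h = \frac{1 - -5}{2} = \frac{1 + 5}{2} = \frac{1}{2} \cdot 6 = 3$)
$E{\left(V \right)} = \frac{1}{V}$
$E{\left(h \right)} 8 + 20 = \frac{1}{3} \cdot 8 + 20 = \frac{8}{3} + 20 = \frac{68}{3}$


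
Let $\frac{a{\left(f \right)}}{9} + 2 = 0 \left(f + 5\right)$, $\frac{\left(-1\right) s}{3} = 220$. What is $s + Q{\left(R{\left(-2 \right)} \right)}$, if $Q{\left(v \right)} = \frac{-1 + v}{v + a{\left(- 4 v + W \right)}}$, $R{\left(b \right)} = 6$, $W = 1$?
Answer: $- \frac{7925}{12} \approx -660.42$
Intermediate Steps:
$s = -660$ ($s = \left(-3\right) 220 = -660$)
$a{\left(f \right)} = -18$ ($a{\left(f \right)} = -18 + 9 \cdot 0 \left(f + 5\right) = -18 + 9 \cdot 0 \left(5 + f\right) = -18 + 9 \cdot 0 = -18 + 0 = -18$)
$Q{\left(v \right)} = \frac{-1 + v}{-18 + v}$ ($Q{\left(v \right)} = \frac{-1 + v}{v - 18} = \frac{-1 + v}{-18 + v}$)
$s + Q{\left(R{\left(-2 \right)} \right)} = -660 + \frac{-1 + 6}{-18 + 6} = -660 + \frac{1}{-12} \cdot 5 = -660 - \frac{5}{12} = - \frac{7925}{12}$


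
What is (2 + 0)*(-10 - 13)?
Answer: -46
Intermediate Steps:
(2 + 0)*(-10 - 13) = 2*(-23) = -46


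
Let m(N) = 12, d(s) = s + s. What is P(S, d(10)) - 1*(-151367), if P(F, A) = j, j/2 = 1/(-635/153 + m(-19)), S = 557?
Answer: 181792073/1201 ≈ 1.5137e+5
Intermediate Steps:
d(s) = 2*s
j = 306/1201 (j = 2/(-635/153 + 12) = 2/(1201/153) = 2*(153/1201) = 306/1201 ≈ 0.25479)
P(F, A) = 306/1201
P(S, d(10)) - 1*(-151367) = 306/1201 - 1*(-151367) = 306/1201 + 151367 = 181792073/1201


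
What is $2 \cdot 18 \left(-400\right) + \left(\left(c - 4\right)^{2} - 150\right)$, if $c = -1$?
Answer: $-14525$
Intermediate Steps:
$2 \cdot 18 \left(-400\right) + \left(\left(c - 4\right)^{2} - 150\right) = 2 \cdot 18 \left(-400\right) - \left(150 - \left(-1 - 4\right)^{2}\right) = 36 \left(-400\right) - \left(150 - \left(-5\right)^{2}\right) = -14400 + \left(25 - 150\right) = -14400 - 125 = -14525$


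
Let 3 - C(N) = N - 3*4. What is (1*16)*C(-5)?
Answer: 320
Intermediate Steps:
C(N) = 15 - N (C(N) = 3 - (N - 3*4) = 3 - (N - 12) = 3 - (-12 + N) = 3 + (12 - N) = 15 - N)
(1*16)*C(-5) = (1*16)*(15 - 1*(-5)) = 16*(15 + 5) = 16*20 = 320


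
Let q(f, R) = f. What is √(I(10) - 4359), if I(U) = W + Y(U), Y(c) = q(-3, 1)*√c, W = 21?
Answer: √(-4338 - 3*√10) ≈ 65.935*I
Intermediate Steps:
Y(c) = -3*√c
I(U) = 21 - 3*√U
√(I(10) - 4359) = √((21 - 3*√10) - 4359) = √(-4338 - 3*√10)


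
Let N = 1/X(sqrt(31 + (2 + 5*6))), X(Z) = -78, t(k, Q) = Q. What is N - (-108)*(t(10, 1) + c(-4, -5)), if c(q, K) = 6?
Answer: 58967/78 ≈ 755.99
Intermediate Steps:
N = -1/78 (N = 1/(-78) = -1/78 ≈ -0.012821)
N - (-108)*(t(10, 1) + c(-4, -5)) = -1/78 - (-108)*(1 + 6) = -1/78 - (-108)*7 = -1/78 - 1*(-756) = -1/78 + 756 = 58967/78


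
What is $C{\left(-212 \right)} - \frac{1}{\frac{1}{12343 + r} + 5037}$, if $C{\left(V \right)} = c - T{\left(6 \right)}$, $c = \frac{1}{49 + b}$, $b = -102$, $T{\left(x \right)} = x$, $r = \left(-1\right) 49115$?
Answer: $- \frac{59087308513}{9816689839} \approx -6.0191$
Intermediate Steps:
$r = -49115$
$c = - \frac{1}{53}$ ($c = \frac{1}{49 - 102} = \frac{1}{-53} = - \frac{1}{53} \approx -0.018868$)
$C{\left(V \right)} = - \frac{319}{53}$ ($C{\left(V \right)} = - \frac{1}{53} - 6 = - \frac{319}{53}$)
$C{\left(-212 \right)} - \frac{1}{\frac{1}{12343 + r} + 5037} = - \frac{319}{53} - \frac{1}{\frac{1}{12343 - 49115} + 5037} = - \frac{319}{53} - \frac{1}{\frac{1}{-36772} + 5037} = - \frac{319}{53} - \frac{1}{- \frac{1}{36772} + 5037} = - \frac{319}{53} - \frac{1}{\frac{185220563}{36772}} = - \frac{319}{53} - \frac{36772}{185220563} = - \frac{59087308513}{9816689839}$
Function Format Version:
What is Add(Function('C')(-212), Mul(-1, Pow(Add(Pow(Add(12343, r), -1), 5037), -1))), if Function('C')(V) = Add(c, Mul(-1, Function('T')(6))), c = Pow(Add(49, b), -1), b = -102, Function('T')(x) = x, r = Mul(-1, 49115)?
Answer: Rational(-59087308513, 9816689839) ≈ -6.0191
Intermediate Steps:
r = -49115
c = Rational(-1, 53) (c = Pow(Add(49, -102), -1) = Pow(-53, -1) = Rational(-1, 53) ≈ -0.018868)
Function('C')(V) = Rational(-319, 53) (Function('C')(V) = Add(Rational(-1, 53), Mul(-1, 6)) = Add(Rational(-1, 53), -6) = Rational(-319, 53))
Add(Function('C')(-212), Mul(-1, Pow(Add(Pow(Add(12343, r), -1), 5037), -1))) = Add(Rational(-319, 53), Mul(-1, Pow(Add(Pow(Add(12343, -49115), -1), 5037), -1))) = Add(Rational(-319, 53), Mul(-1, Pow(Add(Pow(-36772, -1), 5037), -1))) = Add(Rational(-319, 53), Mul(-1, Pow(Add(Rational(-1, 36772), 5037), -1))) = Add(Rational(-319, 53), Mul(-1, Pow(Rational(185220563, 36772), -1))) = Add(Rational(-319, 53), Mul(-1, Rational(36772, 185220563))) = Add(Rational(-319, 53), Rational(-36772, 185220563)) = Rational(-59087308513, 9816689839)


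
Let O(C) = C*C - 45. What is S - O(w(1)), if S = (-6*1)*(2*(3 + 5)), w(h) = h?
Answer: -52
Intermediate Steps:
O(C) = -45 + C**2 (O(C) = C**2 - 45 = -45 + C**2)
S = -96 (S = -12*8 = -6*16 = -96)
S - O(w(1)) = -96 - (-45 + 1**2) = -96 - (-45 + 1) = -96 - 1*(-44) = -96 + 44 = -52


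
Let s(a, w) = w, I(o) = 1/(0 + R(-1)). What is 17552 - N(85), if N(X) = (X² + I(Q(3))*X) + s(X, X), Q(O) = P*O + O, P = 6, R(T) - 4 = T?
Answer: 30641/3 ≈ 10214.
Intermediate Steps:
R(T) = 4 + T
Q(O) = 7*O (Q(O) = 6*O + O = 7*O)
I(o) = ⅓ (I(o) = 1/(0 + (4 - 1)) = 1/(0 + 3) = 1/3 = ⅓)
N(X) = X² + 4*X/3 (N(X) = (X² + X/3) + X = X² + 4*X/3)
17552 - N(85) = 17552 - 85*(4 + 3*85)/3 = 17552 - 85*(4 + 255)/3 = 17552 - 85*259/3 = 17552 - 1*22015/3 = 17552 - 22015/3 = 30641/3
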